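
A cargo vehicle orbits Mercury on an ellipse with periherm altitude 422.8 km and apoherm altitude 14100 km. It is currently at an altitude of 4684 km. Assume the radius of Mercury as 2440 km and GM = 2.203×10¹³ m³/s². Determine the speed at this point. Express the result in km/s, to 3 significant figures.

v ≈ 1.98 km/s

r_p = 2440 + 422.8 = 2862.8 km = 2.8628×10⁶ m.
r_a = 2440 + 14100 = 16540 km = 1.6540×10⁷ m.
r = 2440 + 4684 = 7124.0 km = 7.124×10⁶ m.
Semi-major axis a = (r_p + r_a)/2 = 9701.4 km = 9.701×10⁶ m.
Vis-viva: v² = μ(2/r − 1/a) = 2.203×10¹³ × (2.807×10⁻⁷ − 1.031×10⁻⁷) = 3.914×10⁶ m²/s².
v = 1978 m/s = 1.978 km/s.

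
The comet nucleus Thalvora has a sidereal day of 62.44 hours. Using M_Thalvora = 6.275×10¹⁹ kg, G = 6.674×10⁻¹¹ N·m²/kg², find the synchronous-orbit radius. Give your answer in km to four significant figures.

μ = GM = 6.674×10⁻¹¹ × 6.275×10¹⁹ = 4.188×10⁹ m³/s².
T = 62.44 hours = 2.248×10⁵ s.
A synchronous orbit has period T, so by Kepler's third law a = (μT²/4π²)^(1/3).
μT²/4π² = 4.188×10⁹ × (2.248×10⁵)² / 39.48 = 5.360×10¹⁸ m³.
a = 1.750×10⁶ m = 1750.1 km.

r_sync ≈ 1750 km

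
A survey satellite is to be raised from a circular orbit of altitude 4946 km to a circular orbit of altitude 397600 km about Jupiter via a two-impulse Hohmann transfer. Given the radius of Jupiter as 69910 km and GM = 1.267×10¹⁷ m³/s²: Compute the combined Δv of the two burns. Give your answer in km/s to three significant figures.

r₁ = 69910 + 4946 = 74856 km = 7.4856×10⁷ m.
r₂ = 69910 + 397600 = 467510 km = 4.6751×10⁸ m.
Transfer ellipse a_t = (r₁ + r₂)/2 = 2.712×10⁸ m.
At r₁: circular v_c1 = √(μ/r₁) = 41140 m/s; transfer-perijove v_p = √[μ(2/r₁ − 1/a_t)] = 54020 m/s.
Δv₁ = v_p − v_c1 = 12880 m/s.
At r₂: circular v_c2 = √(μ/r₂) = 16460 m/s; transfer-apojove v_a = √[μ(2/r₂ − 1/a_t)] = 8649 m/s.
Δv₂ = v_c2 − v_a = 7813 m/s.
Total Δv = Δv₁ + Δv₂ = 20690 m/s = 20.69 km/s.

Δv_total ≈ 20.7 km/s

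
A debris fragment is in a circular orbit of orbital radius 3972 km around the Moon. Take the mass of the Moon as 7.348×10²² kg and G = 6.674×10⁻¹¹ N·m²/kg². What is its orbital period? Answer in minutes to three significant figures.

T ≈ 374 minutes

μ = GM = 6.674×10⁻¹¹ × 7.348×10²² = 4.904×10¹² m³/s².
r = 3972 km = 3.972×10⁶ m.
Kepler's third law: T = 2π√(r³/μ) = 2π√((3.972×10⁶)³ / 4.904×10¹²).
r³/μ = 1.278×10⁷ s², so T = 2π × 3.575×10³ = 2.246×10⁴ s.
Converting: 2.246×10⁴ s ÷ 60.00 = 374.3 minutes.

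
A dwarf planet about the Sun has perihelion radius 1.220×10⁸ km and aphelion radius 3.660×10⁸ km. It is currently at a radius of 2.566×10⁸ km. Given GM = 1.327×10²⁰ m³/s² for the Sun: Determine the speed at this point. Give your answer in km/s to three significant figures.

v ≈ 22.1 km/s

Semi-major axis a = (r_p + r_a)/2 = 2.4400×10⁸ km = 2.440×10¹¹ m.
Vis-viva: v² = μ(2/r − 1/a) = 1.327×10²⁰ × (7.794×10⁻¹² − 4.098×10⁻¹²) = 4.904×10⁸ m²/s².
v = 22150 m/s = 22.15 km/s.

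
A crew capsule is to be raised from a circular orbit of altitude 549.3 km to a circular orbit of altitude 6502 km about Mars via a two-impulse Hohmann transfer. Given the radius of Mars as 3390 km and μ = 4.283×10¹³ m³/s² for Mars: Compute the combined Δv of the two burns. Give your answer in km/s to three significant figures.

Δv_total ≈ 1.16 km/s

r₁ = 3390 + 549.3 = 3939.3 km = 3.9393×10⁶ m.
r₂ = 3390 + 6502 = 9892.0 km = 9.8920×10⁶ m.
Transfer ellipse a_t = (r₁ + r₂)/2 = 6.916×10⁶ m.
At r₁: circular v_c1 = √(μ/r₁) = 3297 m/s; transfer-periapsis v_p = √[μ(2/r₁ − 1/a_t)] = 3944 m/s.
Δv₁ = v_p − v_c1 = 646.2 m/s.
At r₂: circular v_c2 = √(μ/r₂) = 2081 m/s; transfer-apoapsis v_a = √[μ(2/r₂ − 1/a_t)] = 1570 m/s.
Δv₂ = v_c2 − v_a = 510.4 m/s.
Total Δv = Δv₁ + Δv₂ = 1157 m/s = 1.157 km/s.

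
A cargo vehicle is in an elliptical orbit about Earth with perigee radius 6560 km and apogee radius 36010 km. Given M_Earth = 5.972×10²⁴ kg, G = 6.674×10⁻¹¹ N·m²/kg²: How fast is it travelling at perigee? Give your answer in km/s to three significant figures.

μ = GM = 6.674×10⁻¹¹ × 5.972×10²⁴ = 3.986×10¹⁴ m³/s².
Semi-major axis a = (r_p + r_a)/2 = 21285 km = 2.128×10⁷ m.
Vis-viva: v² = μ(2/r − 1/a) = 3.986×10¹⁴ × (3.049×10⁻⁷ − 4.698×10⁻⁸) = 1.028×10⁸ m²/s².
v = 10140 m/s = 10.14 km/s.

v ≈ 10.1 km/s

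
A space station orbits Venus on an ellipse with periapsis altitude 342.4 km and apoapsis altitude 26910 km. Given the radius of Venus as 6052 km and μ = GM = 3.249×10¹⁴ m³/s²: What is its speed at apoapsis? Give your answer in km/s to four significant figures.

r_p = 6052 + 342.4 = 6394.4 km = 6.3944×10⁶ m.
r_a = 6052 + 26910 = 32962 km = 3.2962×10⁷ m.
Semi-major axis a = (r_p + r_a)/2 = 19678 km = 1.968×10⁷ m.
Vis-viva: v² = μ(2/r − 1/a) = 3.249×10¹⁴ × (6.068×10⁻⁸ − 5.082×10⁻⁸) = 3.203×10⁶ m²/s².
v = 1790 m/s = 1.790 km/s.

v ≈ 1.790 km/s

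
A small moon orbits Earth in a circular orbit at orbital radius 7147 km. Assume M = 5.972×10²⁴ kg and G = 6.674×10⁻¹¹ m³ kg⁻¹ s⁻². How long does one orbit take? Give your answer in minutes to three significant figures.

μ = GM = 6.674×10⁻¹¹ × 5.972×10²⁴ = 3.986×10¹⁴ m³/s².
r = 7147 km = 7.147×10⁶ m.
Kepler's third law: T = 2π√(r³/μ) = 2π√((7.147×10⁶)³ / 3.986×10¹⁴).
r³/μ = 9.159×10⁵ s², so T = 2π × 9.570×10² = 6.013×10³ s.
Converting: 6.013×10³ s ÷ 60.00 = 100.2 minutes.

T ≈ 100 minutes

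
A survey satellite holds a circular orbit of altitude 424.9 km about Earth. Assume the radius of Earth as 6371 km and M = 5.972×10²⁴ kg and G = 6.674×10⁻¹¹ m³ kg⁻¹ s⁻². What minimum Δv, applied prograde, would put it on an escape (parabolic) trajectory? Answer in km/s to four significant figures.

Δv ≈ 3.172 km/s

μ = GM = 6.674×10⁻¹¹ × 5.972×10²⁴ = 3.986×10¹⁴ m³/s².
r = 6371 + 424.9 = 6795.9 km = 6.7959×10⁶ m.
Circular speed v_c = √(μ/r) = 7658 m/s.
Escape speed v_esc = √(2μ/r) = √2 × v_c = 10830 m/s.
Δv = v_esc − v_c = 3172 m/s = 3.172 km/s.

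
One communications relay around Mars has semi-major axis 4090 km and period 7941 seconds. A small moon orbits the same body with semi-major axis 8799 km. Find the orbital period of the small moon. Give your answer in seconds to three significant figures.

Kepler's third law: T² ∝ a³, so T₂ = T₁ (a₂/a₁)^(3/2).
a₂/a₁ = 2.151, (a₂/a₁)^(3/2) = 3.155.
T₂ = 7941 × 3.155 = 25060 seconds.

T₂ ≈ 25100 seconds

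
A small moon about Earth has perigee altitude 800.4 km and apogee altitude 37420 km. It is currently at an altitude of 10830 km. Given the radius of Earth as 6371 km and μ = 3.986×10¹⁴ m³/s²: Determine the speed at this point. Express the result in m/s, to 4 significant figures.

v ≈ 5541 m/s

r_p = 6371 + 800.4 = 7171.4 km = 7.1714×10⁶ m.
r_a = 6371 + 37420 = 43791 km = 4.3791×10⁷ m.
r = 6371 + 10830 = 17201 km = 1.720×10⁷ m.
Semi-major axis a = (r_p + r_a)/2 = 25481 km = 2.548×10⁷ m.
Vis-viva: v² = μ(2/r − 1/a) = 3.986×10¹⁴ × (1.163×10⁻⁷ − 3.924×10⁻⁸) = 3.070×10⁷ m²/s².
v = 5541 m/s.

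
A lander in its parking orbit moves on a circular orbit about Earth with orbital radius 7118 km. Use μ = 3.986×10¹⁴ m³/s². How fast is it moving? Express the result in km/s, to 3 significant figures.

r = 7118 km = 7.118×10⁶ m.
For a circular orbit v = √(μ/r) = √(3.986×10¹⁴ / 7.118×10⁶) = √(5.600×10⁷) = 7483 m/s.
That is 7.483 km/s.

v ≈ 7.48 km/s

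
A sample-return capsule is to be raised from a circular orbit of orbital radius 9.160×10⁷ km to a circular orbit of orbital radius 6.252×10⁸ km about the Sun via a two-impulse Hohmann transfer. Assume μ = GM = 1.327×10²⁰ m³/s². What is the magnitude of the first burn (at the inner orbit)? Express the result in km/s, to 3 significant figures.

r₁ = 9.160×10⁷ km = 9.160×10¹⁰ m.
r₂ = 6.252×10⁸ km = 6.252×10¹¹ m.
Transfer ellipse a_t = (r₁ + r₂)/2 = 3.584×10¹¹ m.
At r₁: circular v_c1 = √(μ/r₁) = 38060 m/s; transfer-perihelion v_p = √[μ(2/r₁ − 1/a_t)] = 50270 m/s.
Δv₁ = v_p − v_c1 = 12210 m/s.
= 12.21 km/s.

Δv ≈ 12.2 km/s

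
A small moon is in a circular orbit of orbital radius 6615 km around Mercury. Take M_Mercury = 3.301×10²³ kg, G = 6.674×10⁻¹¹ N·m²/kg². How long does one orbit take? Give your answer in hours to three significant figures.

μ = GM = 6.674×10⁻¹¹ × 3.301×10²³ = 2.203×10¹³ m³/s².
r = 6615 km = 6.615×10⁶ m.
Kepler's third law: T = 2π√(r³/μ) = 2π√((6.615×10⁶)³ / 2.203×10¹³).
r³/μ = 1.314×10⁷ s², so T = 2π × 3.625×10³ = 2.278×10⁴ s.
Converting: 2.278×10⁴ s ÷ 3600 = 6.326 hours.

T ≈ 6.33 hours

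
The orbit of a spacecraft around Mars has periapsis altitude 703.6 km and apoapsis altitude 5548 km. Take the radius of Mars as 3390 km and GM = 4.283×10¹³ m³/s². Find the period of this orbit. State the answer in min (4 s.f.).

r_p = 3390 + 703.6 = 4093.6 km = 4.0936×10⁶ m.
r_a = 3390 + 5548 = 8938.0 km = 8.9380×10⁶ m.
Semi-major axis a = (r_p + r_a)/2 = (4093.6 + 8938.0)/2 = 6515.8 km = 6.516×10⁶ m.
By Kepler's third law T = 2π√(a³/μ) = 2π × 2.541×10³ = 1.597×10⁴ s.
= 266.1 min.

T ≈ 266.1 min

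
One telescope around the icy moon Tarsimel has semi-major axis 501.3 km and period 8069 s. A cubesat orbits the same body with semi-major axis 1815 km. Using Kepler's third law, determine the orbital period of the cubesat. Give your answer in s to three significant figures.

T₂ ≈ 55600 s

Kepler's third law: T² ∝ a³, so T₂ = T₁ (a₂/a₁)^(3/2).
a₂/a₁ = 3.621, (a₂/a₁)^(3/2) = 6.889.
T₂ = 8069 × 6.889 = 55590 s.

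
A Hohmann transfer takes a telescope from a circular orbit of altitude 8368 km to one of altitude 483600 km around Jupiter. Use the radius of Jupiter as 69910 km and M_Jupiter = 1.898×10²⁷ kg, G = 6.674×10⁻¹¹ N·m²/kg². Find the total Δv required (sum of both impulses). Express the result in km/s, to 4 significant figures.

Δv_total ≈ 20.62 km/s

μ = GM = 6.674×10⁻¹¹ × 1.898×10²⁷ = 1.267×10¹⁷ m³/s².
r₁ = 69910 + 8368 = 78278 km = 7.8278×10⁷ m.
r₂ = 69910 + 483600 = 553510 km = 5.5351×10⁸ m.
Transfer ellipse a_t = (r₁ + r₂)/2 = 3.159×10⁸ m.
At r₁: circular v_c1 = √(μ/r₁) = 40230 m/s; transfer-perijove v_p = √[μ(2/r₁ − 1/a_t)] = 53250 m/s.
Δv₁ = v_p − v_c1 = 13020 m/s.
At r₂: circular v_c2 = √(μ/r₂) = 15130 m/s; transfer-apojove v_a = √[μ(2/r₂ − 1/a_t)] = 7531 m/s.
Δv₂ = v_c2 − v_a = 7597 m/s.
Total Δv = Δv₁ + Δv₂ = 20620 m/s = 20.62 km/s.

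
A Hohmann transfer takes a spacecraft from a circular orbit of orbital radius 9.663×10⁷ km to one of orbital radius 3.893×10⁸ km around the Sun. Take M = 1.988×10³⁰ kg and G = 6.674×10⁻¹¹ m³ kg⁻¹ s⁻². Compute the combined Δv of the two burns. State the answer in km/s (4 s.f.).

Δv_total ≈ 16.67 km/s

μ = GM = 6.674×10⁻¹¹ × 1.988×10³⁰ = 1.327×10²⁰ m³/s².
r₁ = 9.663×10⁷ km = 9.663×10¹⁰ m.
r₂ = 3.893×10⁸ km = 3.893×10¹¹ m.
Transfer ellipse a_t = (r₁ + r₂)/2 = 2.430×10¹¹ m.
At r₁: circular v_c1 = √(μ/r₁) = 37050 m/s; transfer-perihelion v_p = √[μ(2/r₁ − 1/a_t)] = 46900 m/s.
Δv₁ = v_p − v_c1 = 9850 m/s.
At r₂: circular v_c2 = √(μ/r₂) = 18460 m/s; transfer-aphelion v_a = √[μ(2/r₂ − 1/a_t)] = 11640 m/s.
Δv₂ = v_c2 − v_a = 6819 m/s.
Total Δv = Δv₁ + Δv₂ = 16670 m/s = 16.67 km/s.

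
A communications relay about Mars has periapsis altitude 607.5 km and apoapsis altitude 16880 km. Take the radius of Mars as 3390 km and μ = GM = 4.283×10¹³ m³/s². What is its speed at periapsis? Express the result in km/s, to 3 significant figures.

r_p = 3390 + 607.5 = 3997.5 km = 3.9975×10⁶ m.
r_a = 3390 + 16880 = 20270 km = 2.0270×10⁷ m.
Semi-major axis a = (r_p + r_a)/2 = 12134 km = 1.213×10⁷ m.
Vis-viva: v² = μ(2/r − 1/a) = 4.283×10¹³ × (5.003×10⁻⁷ − 8.241×10⁻⁸) = 1.790×10⁷ m²/s².
v = 4231 m/s = 4.231 km/s.

v ≈ 4.23 km/s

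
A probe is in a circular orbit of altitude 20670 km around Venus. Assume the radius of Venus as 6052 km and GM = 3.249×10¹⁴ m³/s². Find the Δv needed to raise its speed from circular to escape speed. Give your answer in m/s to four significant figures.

Δv ≈ 1444 m/s

r = 6052 + 20670 = 26722 km = 2.6722×10⁷ m.
Circular speed v_c = √(μ/r) = 3487 m/s.
Escape speed v_esc = √(2μ/r) = √2 × v_c = 4931 m/s.
Δv = v_esc − v_c = 1444 m/s.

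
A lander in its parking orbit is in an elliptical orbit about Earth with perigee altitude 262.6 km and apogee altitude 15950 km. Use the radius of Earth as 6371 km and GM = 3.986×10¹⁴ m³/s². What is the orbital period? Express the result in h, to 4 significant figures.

r_p = 6371 + 262.6 = 6633.6 km = 6.6336×10⁶ m.
r_a = 6371 + 15950 = 22321 km = 2.2321×10⁷ m.
Semi-major axis a = (r_p + r_a)/2 = (6633.6 + 22321)/2 = 14477 km = 1.448×10⁷ m.
By Kepler's third law T = 2π√(a³/μ) = 2π × 2.759×10³ = 1.734×10⁴ s.
= 4.815 h.

T ≈ 4.815 h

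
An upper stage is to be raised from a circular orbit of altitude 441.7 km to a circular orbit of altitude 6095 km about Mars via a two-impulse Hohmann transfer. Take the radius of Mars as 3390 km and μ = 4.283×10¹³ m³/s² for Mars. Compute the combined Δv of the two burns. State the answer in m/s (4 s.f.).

Δv_total ≈ 1160 m/s

r₁ = 3390 + 441.7 = 3831.7 km = 3.8317×10⁶ m.
r₂ = 3390 + 6095 = 9485.0 km = 9.4850×10⁶ m.
Transfer ellipse a_t = (r₁ + r₂)/2 = 6.658×10⁶ m.
At r₁: circular v_c1 = √(μ/r₁) = 3343 m/s; transfer-periapsis v_p = √[μ(2/r₁ − 1/a_t)] = 3990 m/s.
Δv₁ = v_p − v_c1 = 647.1 m/s.
At r₂: circular v_c2 = √(μ/r₂) = 2125 m/s; transfer-apoapsis v_a = √[μ(2/r₂ − 1/a_t)] = 1612 m/s.
Δv₂ = v_c2 − v_a = 513.0 m/s.
Total Δv = Δv₁ + Δv₂ = 1160 m/s.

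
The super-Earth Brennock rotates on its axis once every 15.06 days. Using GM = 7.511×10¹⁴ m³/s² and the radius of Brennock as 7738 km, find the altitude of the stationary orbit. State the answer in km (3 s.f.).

h_sync ≈ 3.10×10⁵ km

T = 15.06 days = 1.301×10⁶ s.
A synchronous orbit has period T, so by Kepler's third law a = (μT²/4π²)^(1/3).
μT²/4π² = 7.511×10¹⁴ × (1.301×10⁶)² / 39.48 = 3.221×10²⁵ m³.
a = 3.182×10⁸ m = 3.1818×10⁵ km.
Altitude h = a − R = 3.1818×10⁵ − 7738 = 3.1044×10⁵ km.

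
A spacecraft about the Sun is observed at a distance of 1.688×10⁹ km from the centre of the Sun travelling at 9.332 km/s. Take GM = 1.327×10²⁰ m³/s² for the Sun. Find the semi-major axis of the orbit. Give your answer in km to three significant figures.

r = 1.688×10¹² m.
Vis-viva rearranged: 1/a = 2/r − v²/μ = 1.185×10⁻¹² − 6.563×10⁻¹³ = 5.286×10⁻¹³ m⁻¹.
a = 1.892×10¹² m = 1.8919×10⁹ km.

a ≈ 1.89×10⁹ km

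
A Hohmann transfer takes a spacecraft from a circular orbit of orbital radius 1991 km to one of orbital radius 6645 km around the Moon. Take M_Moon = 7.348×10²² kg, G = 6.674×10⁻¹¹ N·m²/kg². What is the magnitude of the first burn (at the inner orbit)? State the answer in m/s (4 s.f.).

μ = GM = 6.674×10⁻¹¹ × 7.348×10²² = 4.904×10¹² m³/s².
r₁ = 1991 km = 1.991×10⁶ m.
r₂ = 6645 km = 6.645×10⁶ m.
Transfer ellipse a_t = (r₁ + r₂)/2 = 4.318×10⁶ m.
At r₁: circular v_c1 = √(μ/r₁) = 1569 m/s; transfer-perilune v_p = √[μ(2/r₁ − 1/a_t)] = 1947 m/s.
Δv₁ = v_p − v_c1 = 377.5 m/s.

Δv ≈ 377.5 m/s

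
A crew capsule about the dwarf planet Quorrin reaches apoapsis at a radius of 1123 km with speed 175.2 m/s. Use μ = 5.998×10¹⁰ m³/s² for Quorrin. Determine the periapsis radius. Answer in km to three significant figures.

r_a = 1.123×10⁶ m.
Specific energy ε = v²/2 − μ/r = -3.806×10⁴ J/kg, so a = −μ/(2ε) = 7.879×10⁵ m.
The apsides satisfy r_p + r_a = 2a, so the periapsis radius is 2a − r_a = 4.528×10⁵ m = 452.81 km.

periapsis radius ≈ 453 km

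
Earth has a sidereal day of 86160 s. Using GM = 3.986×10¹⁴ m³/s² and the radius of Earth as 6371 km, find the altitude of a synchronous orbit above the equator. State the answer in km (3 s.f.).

A synchronous orbit has period T, so by Kepler's third law a = (μT²/4π²)^(1/3).
μT²/4π² = 3.986×10¹⁴ × (8.616×10⁴)² / 39.48 = 7.495×10²² m³.
a = 4.216×10⁷ m = 42163 km.
Altitude h = a − R = 42163 − 6371 = 35792 km.

h_sync ≈ 35800 km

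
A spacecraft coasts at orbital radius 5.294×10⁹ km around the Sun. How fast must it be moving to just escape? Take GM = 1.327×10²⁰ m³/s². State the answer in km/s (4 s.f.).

r = 5.294×10⁹ km = 5.294×10¹² m.
Escape speed v_esc = √(2μ/r) = √(2 × 1.327×10²⁰ / 5.294×10¹²) = √(5.013×10⁷) = 7080 m/s.
= 7.080 km/s.

v_esc ≈ 7.080 km/s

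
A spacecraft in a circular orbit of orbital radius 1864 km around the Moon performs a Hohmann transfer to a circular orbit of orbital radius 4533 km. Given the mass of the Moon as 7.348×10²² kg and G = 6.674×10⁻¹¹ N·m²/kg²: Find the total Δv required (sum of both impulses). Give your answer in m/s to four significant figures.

Δv_total ≈ 555.0 m/s

μ = GM = 6.674×10⁻¹¹ × 7.348×10²² = 4.904×10¹² m³/s².
r₁ = 1864 km = 1.864×10⁶ m.
r₂ = 4533 km = 4.533×10⁶ m.
Transfer ellipse a_t = (r₁ + r₂)/2 = 3.198×10⁶ m.
At r₁: circular v_c1 = √(μ/r₁) = 1622 m/s; transfer-perilune v_p = √[μ(2/r₁ − 1/a_t)] = 1931 m/s.
Δv₁ = v_p − v_c1 = 309.0 m/s.
At r₂: circular v_c2 = √(μ/r₂) = 1040 m/s; transfer-apolune v_a = √[μ(2/r₂ − 1/a_t)] = 794.0 m/s.
Δv₂ = v_c2 − v_a = 246.1 m/s.
Total Δv = Δv₁ + Δv₂ = 555.0 m/s.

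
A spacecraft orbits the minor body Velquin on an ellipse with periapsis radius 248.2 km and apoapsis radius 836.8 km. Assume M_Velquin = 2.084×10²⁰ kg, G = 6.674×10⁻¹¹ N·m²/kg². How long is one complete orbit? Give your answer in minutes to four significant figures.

T ≈ 354.8 minutes

μ = GM = 6.674×10⁻¹¹ × 2.084×10²⁰ = 1.391×10¹⁰ m³/s².
Semi-major axis a = (r_p + r_a)/2 = (248.20 + 836.80)/2 = 542.50 km = 5.425×10⁵ m.
By Kepler's third law T = 2π√(a³/μ) = 2π × 3.388×10³ = 2.129×10⁴ s.
= 354.8 minutes.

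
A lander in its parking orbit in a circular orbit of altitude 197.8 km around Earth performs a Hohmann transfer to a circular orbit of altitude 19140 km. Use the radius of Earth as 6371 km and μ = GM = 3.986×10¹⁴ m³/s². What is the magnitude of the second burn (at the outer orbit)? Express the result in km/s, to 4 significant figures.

r₁ = 6371 + 197.8 = 6568.8 km = 6.5688×10⁶ m.
r₂ = 6371 + 19140 = 25511 km = 2.5511×10⁷ m.
Transfer ellipse a_t = (r₁ + r₂)/2 = 1.604×10⁷ m.
At r₁: circular v_c1 = √(μ/r₁) = 7790 m/s; transfer-perigee v_p = √[μ(2/r₁ − 1/a_t)] = 9824 m/s.
At r₂: circular v_c2 = √(μ/r₂) = 3953 m/s; transfer-apogee v_a = √[μ(2/r₂ − 1/a_t)] = 2530 m/s.
Δv₂ = v_c2 − v_a = 1423 m/s.
= 1.423 km/s.

Δv ≈ 1.423 km/s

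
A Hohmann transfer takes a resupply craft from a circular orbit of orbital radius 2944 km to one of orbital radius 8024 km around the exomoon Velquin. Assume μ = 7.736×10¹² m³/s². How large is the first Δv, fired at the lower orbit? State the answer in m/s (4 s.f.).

Δv ≈ 339.8 m/s

r₁ = 2944 km = 2.944×10⁶ m.
r₂ = 8024 km = 8.024×10⁶ m.
Transfer ellipse a_t = (r₁ + r₂)/2 = 5.484×10⁶ m.
At r₁: circular v_c1 = √(μ/r₁) = 1621 m/s; transfer-periapsis v_p = √[μ(2/r₁ − 1/a_t)] = 1961 m/s.
Δv₁ = v_p − v_c1 = 339.8 m/s.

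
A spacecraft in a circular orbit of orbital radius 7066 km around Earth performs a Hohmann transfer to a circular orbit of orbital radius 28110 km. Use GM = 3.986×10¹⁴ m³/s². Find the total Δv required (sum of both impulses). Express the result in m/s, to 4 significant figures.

Δv_total ≈ 3363 m/s

r₁ = 7066 km = 7.066×10⁶ m.
r₂ = 28110 km = 2.811×10⁷ m.
Transfer ellipse a_t = (r₁ + r₂)/2 = 1.759×10⁷ m.
At r₁: circular v_c1 = √(μ/r₁) = 7511 m/s; transfer-perigee v_p = √[μ(2/r₁ − 1/a_t)] = 9495 m/s.
Δv₁ = v_p − v_c1 = 1984 m/s.
At r₂: circular v_c2 = √(μ/r₂) = 3766 m/s; transfer-apogee v_a = √[μ(2/r₂ − 1/a_t)] = 2387 m/s.
Δv₂ = v_c2 − v_a = 1379 m/s.
Total Δv = Δv₁ + Δv₂ = 3363 m/s.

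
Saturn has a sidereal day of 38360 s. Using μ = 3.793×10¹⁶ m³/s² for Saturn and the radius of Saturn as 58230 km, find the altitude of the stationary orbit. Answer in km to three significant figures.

h_sync ≈ 54000 km

A synchronous orbit has period T, so by Kepler's third law a = (μT²/4π²)^(1/3).
μT²/4π² = 3.793×10¹⁶ × (3.836×10⁴)² / 39.48 = 1.414×10²⁴ m³.
a = 1.122×10⁸ m = 1.1223×10⁵ km.
Altitude h = a − R = 1.1223×10⁵ − 58230 = 54005 km.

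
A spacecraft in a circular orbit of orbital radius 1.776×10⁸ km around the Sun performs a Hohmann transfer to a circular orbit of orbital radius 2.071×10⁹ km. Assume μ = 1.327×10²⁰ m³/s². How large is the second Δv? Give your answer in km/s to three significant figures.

Δv ≈ 4.82 km/s

r₁ = 1.776×10⁸ km = 1.776×10¹¹ m.
r₂ = 2.071×10⁹ km = 2.071×10¹² m.
Transfer ellipse a_t = (r₁ + r₂)/2 = 1.124×10¹² m.
At r₁: circular v_c1 = √(μ/r₁) = 27330 m/s; transfer-perihelion v_p = √[μ(2/r₁ − 1/a_t)] = 37100 m/s.
At r₂: circular v_c2 = √(μ/r₂) = 8005 m/s; transfer-aphelion v_a = √[μ(2/r₂ − 1/a_t)] = 3181 m/s.
Δv₂ = v_c2 − v_a = 4823 m/s.
= 4.823 km/s.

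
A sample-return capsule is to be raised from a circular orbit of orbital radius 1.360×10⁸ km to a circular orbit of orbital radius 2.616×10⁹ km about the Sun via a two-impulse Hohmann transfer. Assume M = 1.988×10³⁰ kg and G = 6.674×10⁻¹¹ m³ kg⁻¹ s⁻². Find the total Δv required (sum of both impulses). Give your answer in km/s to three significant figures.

Δv_total ≈ 16.7 km/s

μ = GM = 6.674×10⁻¹¹ × 1.988×10³⁰ = 1.327×10²⁰ m³/s².
r₁ = 1.360×10⁸ km = 1.360×10¹¹ m.
r₂ = 2.616×10⁹ km = 2.616×10¹² m.
Transfer ellipse a_t = (r₁ + r₂)/2 = 1.376×10¹² m.
At r₁: circular v_c1 = √(μ/r₁) = 31230 m/s; transfer-perihelion v_p = √[μ(2/r₁ − 1/a_t)] = 43070 m/s.
Δv₁ = v_p − v_c1 = 11830 m/s.
At r₂: circular v_c2 = √(μ/r₂) = 7122 m/s; transfer-aphelion v_a = √[μ(2/r₂ − 1/a_t)] = 2239 m/s.
Δv₂ = v_c2 − v_a = 4883 m/s.
Total Δv = Δv₁ + Δv₂ = 16720 m/s = 16.72 km/s.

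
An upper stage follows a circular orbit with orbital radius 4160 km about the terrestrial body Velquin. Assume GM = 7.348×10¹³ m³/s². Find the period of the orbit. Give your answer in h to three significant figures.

r = 4160 km = 4.160×10⁶ m.
Kepler's third law: T = 2π√(r³/μ) = 2π√((4.160×10⁶)³ / 7.348×10¹³).
r³/μ = 9.797×10⁵ s², so T = 2π × 9.898×10² = 6.219×10³ s.
Converting: 6.219×10³ s ÷ 3600 = 1.728 h.

T ≈ 1.73 h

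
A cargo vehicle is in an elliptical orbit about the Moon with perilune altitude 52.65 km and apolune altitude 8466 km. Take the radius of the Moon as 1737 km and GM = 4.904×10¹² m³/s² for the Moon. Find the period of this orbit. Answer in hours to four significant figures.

T ≈ 11.57 hours

r_p = 1737 + 52.65 = 1789.7 km = 1.7896×10⁶ m.
r_a = 1737 + 8466 = 10203 km = 1.0203×10⁷ m.
Semi-major axis a = (r_p + r_a)/2 = (1789.7 + 10203)/2 = 5996.3 km = 5.996×10⁶ m.
By Kepler's third law T = 2π√(a³/μ) = 2π × 6.631×10³ = 4.166×10⁴ s.
= 11.57 hours.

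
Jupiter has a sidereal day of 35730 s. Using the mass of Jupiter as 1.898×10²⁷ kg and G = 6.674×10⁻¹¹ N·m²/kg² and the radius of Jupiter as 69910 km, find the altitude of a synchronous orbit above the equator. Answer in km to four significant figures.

h_sync ≈ 90090 km

μ = GM = 6.674×10⁻¹¹ × 1.898×10²⁷ = 1.267×10¹⁷ m³/s².
A synchronous orbit has period T, so by Kepler's third law a = (μT²/4π²)^(1/3).
μT²/4π² = 1.267×10¹⁷ × (3.573×10⁴)² / 39.48 = 4.096×10²⁴ m³.
a = 1.600×10⁸ m = 1.6000×10⁵ km.
Altitude h = a − R = 1.6000×10⁵ − 69910 = 90094 km.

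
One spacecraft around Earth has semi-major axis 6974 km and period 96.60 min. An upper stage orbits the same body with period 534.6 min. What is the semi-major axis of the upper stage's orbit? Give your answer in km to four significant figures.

Kepler's third law: a³ ∝ T², so a₂ = a₁ (T₂/T₁)^(2/3).
T₂/T₁ = 5.534, (T₂/T₁)^(2/3) = 3.129.
a₂ = 6974 × 3.129 = 21820 km.

a₂ ≈ 21820 km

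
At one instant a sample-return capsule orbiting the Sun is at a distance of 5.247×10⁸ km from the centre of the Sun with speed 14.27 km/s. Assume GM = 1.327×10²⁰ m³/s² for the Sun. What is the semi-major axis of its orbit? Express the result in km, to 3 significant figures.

a ≈ 4.39×10⁸ km

r = 5.247×10¹¹ m.
Specific orbital energy ε = v²/2 − μ/r = (14270)²/2 − 1.327×10²⁰/5.247×10¹¹ = -1.511×10⁸ J/kg.
Since ε = −μ/(2a), a = −μ/(2ε) = 4.391×10¹¹ m = 4.3914×10⁸ km.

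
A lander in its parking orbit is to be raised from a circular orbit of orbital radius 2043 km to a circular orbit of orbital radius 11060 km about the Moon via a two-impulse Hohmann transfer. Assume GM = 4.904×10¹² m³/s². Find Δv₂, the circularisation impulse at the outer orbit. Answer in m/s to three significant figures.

Δv ≈ 294 m/s

r₁ = 2043 km = 2.043×10⁶ m.
r₂ = 11060 km = 1.106×10⁷ m.
Transfer ellipse a_t = (r₁ + r₂)/2 = 6.552×10⁶ m.
At r₁: circular v_c1 = √(μ/r₁) = 1549 m/s; transfer-perilune v_p = √[μ(2/r₁ − 1/a_t)] = 2013 m/s.
At r₂: circular v_c2 = √(μ/r₂) = 665.9 m/s; transfer-apolune v_a = √[μ(2/r₂ − 1/a_t)] = 371.8 m/s.
Δv₂ = v_c2 − v_a = 294.0 m/s.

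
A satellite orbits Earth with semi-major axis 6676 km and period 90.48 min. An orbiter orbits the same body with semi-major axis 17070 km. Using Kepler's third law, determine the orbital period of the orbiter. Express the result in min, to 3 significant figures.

T₂ ≈ 370 min

Kepler's third law: T² ∝ a³, so T₂ = T₁ (a₂/a₁)^(3/2).
a₂/a₁ = 2.557, (a₂/a₁)^(3/2) = 4.089.
T₂ = 90.48 × 4.089 = 369.9 min.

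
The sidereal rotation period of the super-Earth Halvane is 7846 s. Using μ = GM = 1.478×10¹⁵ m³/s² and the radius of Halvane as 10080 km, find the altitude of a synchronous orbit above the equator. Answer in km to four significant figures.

A synchronous orbit has period T, so by Kepler's third law a = (μT²/4π²)^(1/3).
μT²/4π² = 1.478×10¹⁵ × (7.846×10³)² / 39.48 = 2.305×10²¹ m³.
a = 1.321×10⁷ m = 13209 km.
Altitude h = a − R = 13209 − 10080 = 3129.0 km.

h_sync ≈ 3129 km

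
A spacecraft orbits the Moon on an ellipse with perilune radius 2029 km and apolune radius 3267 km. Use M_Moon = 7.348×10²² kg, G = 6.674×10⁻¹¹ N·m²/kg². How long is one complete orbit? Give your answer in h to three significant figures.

T ≈ 3.40 h

μ = GM = 6.674×10⁻¹¹ × 7.348×10²² = 4.904×10¹² m³/s².
Semi-major axis a = (r_p + r_a)/2 = (2029.0 + 3267.0)/2 = 2648.0 km = 2.648×10⁶ m.
By Kepler's third law T = 2π√(a³/μ) = 2π × 1.946×10³ = 1.223×10⁴ s.
= 3.396 h.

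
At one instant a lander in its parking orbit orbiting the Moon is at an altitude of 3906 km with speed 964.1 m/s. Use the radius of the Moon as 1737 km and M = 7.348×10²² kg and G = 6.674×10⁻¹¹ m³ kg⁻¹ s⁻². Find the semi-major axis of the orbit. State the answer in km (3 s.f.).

a ≈ 6060 km

μ = GM = 6.674×10⁻¹¹ × 7.348×10²² = 4.904×10¹² m³/s².
r = 1737 + 3906 = 5643.0 km = 5.643×10⁶ m.
Specific orbital energy ε = v²/2 − μ/r = (964.1)²/2 − 4.904×10¹²/5.643×10⁶ = -4.043×10⁵ J/kg.
Since ε = −μ/(2a), a = −μ/(2ε) = 6.065×10⁶ m = 6064.8 km.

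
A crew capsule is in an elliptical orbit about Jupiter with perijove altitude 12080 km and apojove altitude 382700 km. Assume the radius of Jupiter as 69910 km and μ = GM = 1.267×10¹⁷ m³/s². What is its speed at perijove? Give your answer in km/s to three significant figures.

r_p = 69910 + 12080 = 81990 km = 8.1990×10⁷ m.
r_a = 69910 + 382700 = 452610 km = 4.5261×10⁸ m.
Semi-major axis a = (r_p + r_a)/2 = 2.6730×10⁵ km = 2.673×10⁸ m.
Vis-viva: v² = μ(2/r − 1/a) = 1.267×10¹⁷ × (2.439×10⁻⁸ − 3.741×10⁻⁹) = 2.617×10⁹ m²/s².
v = 51150 m/s = 51.15 km/s.

v ≈ 51.2 km/s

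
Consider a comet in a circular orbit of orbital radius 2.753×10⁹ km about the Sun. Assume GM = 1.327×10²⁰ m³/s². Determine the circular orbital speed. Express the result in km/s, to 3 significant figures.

r = 2.753×10⁹ km = 2.753×10¹² m.
For a circular orbit v = √(μ/r) = √(1.327×10²⁰ / 2.753×10¹²) = √(4.820×10⁷) = 6943 m/s.
That is 6.943 km/s.

v ≈ 6.94 km/s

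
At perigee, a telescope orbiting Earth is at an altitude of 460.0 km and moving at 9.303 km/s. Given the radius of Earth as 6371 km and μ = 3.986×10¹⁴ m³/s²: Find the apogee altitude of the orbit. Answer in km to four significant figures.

apogee altitude ≈ 13230 km

r_p = 6371 + 460.0 = 6831.0 km = 6.831×10⁶ m.
Specific energy ε = v²/2 − μ/r = -1.508×10⁷ J/kg, so a = −μ/(2ε) = 1.322×10⁷ m.
The apsides satisfy r_p + r_a = 2a, so the apogee radius is 2a − r_p = 1.960×10⁷ m = 19604 km.
Apogee altitude = 19604 − 6371 = 13233 km.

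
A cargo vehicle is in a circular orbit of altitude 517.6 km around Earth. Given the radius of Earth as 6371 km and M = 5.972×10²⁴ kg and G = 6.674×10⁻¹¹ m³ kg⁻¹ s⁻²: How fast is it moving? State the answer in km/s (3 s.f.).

μ = GM = 6.674×10⁻¹¹ × 5.972×10²⁴ = 3.986×10¹⁴ m³/s².
r = 6371 + 517.6 = 6888.6 km = 6.8886×10⁶ m.
For a circular orbit v = √(μ/r) = √(3.986×10¹⁴ / 6.889×10⁶) = √(5.786×10⁷) = 7607 m/s.
That is 7.607 km/s.

v ≈ 7.61 km/s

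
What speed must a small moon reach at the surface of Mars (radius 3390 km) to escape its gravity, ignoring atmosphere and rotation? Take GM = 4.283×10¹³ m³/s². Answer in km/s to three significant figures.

v_esc ≈ 5.03 km/s

r = R = 3.390×10⁶ m.
Escape speed v_esc = √(2μ/r) = √(2 × 4.283×10¹³ / 3.390×10⁶) = √(2.527×10⁷) = 5027 m/s.
= 5.027 km/s.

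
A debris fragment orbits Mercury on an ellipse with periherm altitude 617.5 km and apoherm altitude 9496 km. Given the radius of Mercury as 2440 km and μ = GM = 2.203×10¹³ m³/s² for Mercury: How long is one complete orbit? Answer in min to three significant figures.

r_p = 2440 + 617.5 = 3057.5 km = 3.0575×10⁶ m.
r_a = 2440 + 9496 = 11936 km = 1.1936×10⁷ m.
Semi-major axis a = (r_p + r_a)/2 = (3057.5 + 11936)/2 = 7496.8 km = 7.497×10⁶ m.
By Kepler's third law T = 2π√(a³/μ) = 2π × 4.373×10³ = 2.748×10⁴ s.
= 458.0 min.

T ≈ 458 min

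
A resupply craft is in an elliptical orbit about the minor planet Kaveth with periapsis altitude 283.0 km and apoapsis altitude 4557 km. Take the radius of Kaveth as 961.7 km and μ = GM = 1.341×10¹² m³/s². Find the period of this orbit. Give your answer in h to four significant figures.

T ≈ 9.373 h

r_p = 961.7 + 283.0 = 1244.7 km = 1.2447×10⁶ m.
r_a = 961.7 + 4557 = 5518.7 km = 5.5187×10⁶ m.
Semi-major axis a = (r_p + r_a)/2 = (1244.7 + 5518.7)/2 = 3381.7 km = 3.382×10⁶ m.
By Kepler's third law T = 2π√(a³/μ) = 2π × 5.370×10³ = 3.374×10⁴ s.
= 9.373 h.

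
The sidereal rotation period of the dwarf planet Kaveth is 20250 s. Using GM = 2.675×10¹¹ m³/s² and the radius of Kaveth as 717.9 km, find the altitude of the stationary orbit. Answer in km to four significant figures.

A synchronous orbit has period T, so by Kepler's third law a = (μT²/4π²)^(1/3).
μT²/4π² = 2.675×10¹¹ × (2.025×10⁴)² / 39.48 = 2.779×10¹⁸ m³.
a = 1.406×10⁶ m = 1405.8 km.
Altitude h = a − R = 1405.8 − 717.9 = 687.95 km.

h_sync ≈ 687.9 km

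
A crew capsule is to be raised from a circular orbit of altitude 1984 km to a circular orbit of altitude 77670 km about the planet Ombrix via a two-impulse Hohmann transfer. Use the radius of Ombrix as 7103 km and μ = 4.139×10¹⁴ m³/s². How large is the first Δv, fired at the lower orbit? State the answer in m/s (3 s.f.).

Δv ≈ 2320 m/s

r₁ = 7103 + 1984 = 9087.0 km = 9.0870×10⁶ m.
r₂ = 7103 + 77670 = 84773 km = 8.4773×10⁷ m.
Transfer ellipse a_t = (r₁ + r₂)/2 = 4.693×10⁷ m.
At r₁: circular v_c1 = √(μ/r₁) = 6749 m/s; transfer-periapsis v_p = √[μ(2/r₁ − 1/a_t)] = 9071 m/s.
Δv₁ = v_p − v_c1 = 2322 m/s.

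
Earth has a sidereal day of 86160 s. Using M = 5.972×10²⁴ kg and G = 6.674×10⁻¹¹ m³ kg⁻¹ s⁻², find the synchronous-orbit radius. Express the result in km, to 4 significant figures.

μ = GM = 6.674×10⁻¹¹ × 5.972×10²⁴ = 3.986×10¹⁴ m³/s².
A synchronous orbit has period T, so by Kepler's third law a = (μT²/4π²)^(1/3).
μT²/4π² = 3.986×10¹⁴ × (8.616×10⁴)² / 39.48 = 7.495×10²² m³.
a = 4.216×10⁷ m = 42162 km.

r_sync ≈ 42160 km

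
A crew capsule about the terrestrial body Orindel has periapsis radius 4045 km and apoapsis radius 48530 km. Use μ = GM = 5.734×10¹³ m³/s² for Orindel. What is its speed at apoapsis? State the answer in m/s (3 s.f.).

v ≈ 426 m/s

Semi-major axis a = (r_p + r_a)/2 = 26288 km = 2.629×10⁷ m.
Vis-viva: v² = μ(2/r − 1/a) = 5.734×10¹³ × (4.121×10⁻⁸ − 3.804×10⁻⁸) = 1.818×10⁵ m²/s².
v = 426.4 m/s.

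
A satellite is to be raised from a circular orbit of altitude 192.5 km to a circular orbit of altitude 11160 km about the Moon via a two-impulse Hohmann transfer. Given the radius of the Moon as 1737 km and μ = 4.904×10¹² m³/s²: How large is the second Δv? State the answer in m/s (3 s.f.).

Δv ≈ 302 m/s

r₁ = 1737 + 192.5 = 1929.5 km = 1.9295×10⁶ m.
r₂ = 1737 + 11160 = 12897 km = 1.2897×10⁷ m.
Transfer ellipse a_t = (r₁ + r₂)/2 = 7.413×10⁶ m.
At r₁: circular v_c1 = √(μ/r₁) = 1594 m/s; transfer-perilune v_p = √[μ(2/r₁ − 1/a_t)] = 2103 m/s.
At r₂: circular v_c2 = √(μ/r₂) = 616.6 m/s; transfer-apolune v_a = √[μ(2/r₂ − 1/a_t)] = 314.6 m/s.
Δv₂ = v_c2 − v_a = 302.0 m/s.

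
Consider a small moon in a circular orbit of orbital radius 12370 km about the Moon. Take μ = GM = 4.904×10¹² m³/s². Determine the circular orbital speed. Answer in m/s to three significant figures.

v ≈ 630 m/s

r = 12370 km = 1.237×10⁷ m.
For a circular orbit v = √(μ/r) = √(4.904×10¹² / 1.237×10⁷) = √(3.964×10⁵) = 629.6 m/s.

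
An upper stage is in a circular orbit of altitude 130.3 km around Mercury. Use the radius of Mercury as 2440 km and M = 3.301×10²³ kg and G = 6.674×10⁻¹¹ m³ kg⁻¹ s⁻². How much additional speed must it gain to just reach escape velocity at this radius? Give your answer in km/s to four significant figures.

μ = GM = 6.674×10⁻¹¹ × 3.301×10²³ = 2.203×10¹³ m³/s².
r = 2440 + 130.3 = 2570.3 km = 2.5703×10⁶ m.
Circular speed v_c = √(μ/r) = 2928 m/s.
Escape speed v_esc = √(2μ/r) = √2 × v_c = 4140 m/s.
Δv = v_esc − v_c = 1213 m/s = 1.213 km/s.

Δv ≈ 1.213 km/s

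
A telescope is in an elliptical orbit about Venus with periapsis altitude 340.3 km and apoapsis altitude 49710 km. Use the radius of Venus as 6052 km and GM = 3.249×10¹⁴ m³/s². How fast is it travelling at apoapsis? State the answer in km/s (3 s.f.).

v ≈ 1.09 km/s

r_p = 6052 + 340.3 = 6392.3 km = 6.3923×10⁶ m.
r_a = 6052 + 49710 = 55762 km = 5.5762×10⁷ m.
Semi-major axis a = (r_p + r_a)/2 = 31077 km = 3.108×10⁷ m.
Vis-viva: v² = μ(2/r − 1/a) = 3.249×10¹⁴ × (3.587×10⁻⁸ − 3.218×10⁻⁸) = 1.198×10⁶ m²/s².
v = 1095 m/s = 1.095 km/s.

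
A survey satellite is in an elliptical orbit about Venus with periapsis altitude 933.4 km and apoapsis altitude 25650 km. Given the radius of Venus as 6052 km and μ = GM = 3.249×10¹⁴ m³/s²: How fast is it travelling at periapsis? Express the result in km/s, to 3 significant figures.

r_p = 6052 + 933.4 = 6985.4 km = 6.9854×10⁶ m.
r_a = 6052 + 25650 = 31702 km = 3.1702×10⁷ m.
Semi-major axis a = (r_p + r_a)/2 = 19344 km = 1.934×10⁷ m.
Vis-viva: v² = μ(2/r − 1/a) = 3.249×10¹⁴ × (2.863×10⁻⁷ − 5.170×10⁻⁸) = 7.623×10⁷ m²/s².
v = 8731 m/s = 8.731 km/s.

v ≈ 8.73 km/s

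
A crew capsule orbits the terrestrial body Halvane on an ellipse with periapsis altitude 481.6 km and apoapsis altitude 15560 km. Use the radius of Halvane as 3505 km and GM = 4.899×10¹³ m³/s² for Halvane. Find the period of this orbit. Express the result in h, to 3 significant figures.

T ≈ 9.76 h

r_p = 3505 + 481.6 = 3986.6 km = 3.9866×10⁶ m.
r_a = 3505 + 15560 = 19065 km = 1.9065×10⁷ m.
Semi-major axis a = (r_p + r_a)/2 = (3986.6 + 19065)/2 = 11526 km = 1.153×10⁷ m.
By Kepler's third law T = 2π√(a³/μ) = 2π × 5.591×10³ = 3.513×10⁴ s.
= 9.757 h.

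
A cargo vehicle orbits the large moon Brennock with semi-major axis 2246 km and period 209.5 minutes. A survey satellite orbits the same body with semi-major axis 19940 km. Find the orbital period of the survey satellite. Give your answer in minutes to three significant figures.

T₂ ≈ 5540 minutes

Kepler's third law: T² ∝ a³, so T₂ = T₁ (a₂/a₁)^(3/2).
a₂/a₁ = 8.878, (a₂/a₁)^(3/2) = 26.45.
T₂ = 209.5 × 26.45 = 5542 minutes.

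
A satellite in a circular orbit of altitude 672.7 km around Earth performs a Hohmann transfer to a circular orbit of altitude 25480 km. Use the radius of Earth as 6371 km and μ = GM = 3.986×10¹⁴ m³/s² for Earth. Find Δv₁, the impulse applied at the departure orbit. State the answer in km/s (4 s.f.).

r₁ = 6371 + 672.7 = 7043.7 km = 7.0437×10⁶ m.
r₂ = 6371 + 25480 = 31851 km = 3.1851×10⁷ m.
Transfer ellipse a_t = (r₁ + r₂)/2 = 1.945×10⁷ m.
At r₁: circular v_c1 = √(μ/r₁) = 7523 m/s; transfer-perigee v_p = √[μ(2/r₁ − 1/a_t)] = 9627 m/s.
Δv₁ = v_p − v_c1 = 2105 m/s.
= 2.105 km/s.

Δv ≈ 2.105 km/s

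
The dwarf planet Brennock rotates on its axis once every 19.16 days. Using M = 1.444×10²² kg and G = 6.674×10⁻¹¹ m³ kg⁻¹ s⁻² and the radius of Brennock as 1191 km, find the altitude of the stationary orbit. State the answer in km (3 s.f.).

μ = GM = 6.674×10⁻¹¹ × 1.444×10²² = 9.637×10¹¹ m³/s².
T = 19.16 days = 1.655×10⁶ s.
A synchronous orbit has period T, so by Kepler's third law a = (μT²/4π²)^(1/3).
μT²/4π² = 9.637×10¹¹ × (1.655×10⁶)² / 39.48 = 6.690×10²² m³.
a = 4.059×10⁷ m = 40595 km.
Altitude h = a − R = 40595 − 1191 = 39404 km.

h_sync ≈ 39400 km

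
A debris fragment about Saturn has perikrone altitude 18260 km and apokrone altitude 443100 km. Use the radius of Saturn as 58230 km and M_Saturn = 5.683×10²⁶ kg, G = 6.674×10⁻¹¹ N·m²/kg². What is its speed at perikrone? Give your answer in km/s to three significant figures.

μ = GM = 6.674×10⁻¹¹ × 5.683×10²⁶ = 3.793×10¹⁶ m³/s².
r_p = 58230 + 18260 = 76490 km = 7.6490×10⁷ m.
r_a = 58230 + 443100 = 501330 km = 5.0133×10⁸ m.
Semi-major axis a = (r_p + r_a)/2 = 2.8891×10⁵ km = 2.889×10⁸ m.
Vis-viva: v² = μ(2/r − 1/a) = 3.793×10¹⁶ × (2.615×10⁻⁸ − 3.461×10⁻⁹) = 8.604×10⁸ m²/s².
v = 29330 m/s = 29.33 km/s.

v ≈ 29.3 km/s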